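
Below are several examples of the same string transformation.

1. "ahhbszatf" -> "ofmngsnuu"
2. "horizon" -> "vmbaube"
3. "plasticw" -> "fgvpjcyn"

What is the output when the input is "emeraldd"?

The pattern: shift every letter 13 places forward in the alphabet (wrapping around) — i.e. ROT13, then move the first 3 characters to the end (rotate left by 3).
For "emeraldd", step one produces "rzrenyqq"; step two turns that into "enyqqrzr".

enyqqrzr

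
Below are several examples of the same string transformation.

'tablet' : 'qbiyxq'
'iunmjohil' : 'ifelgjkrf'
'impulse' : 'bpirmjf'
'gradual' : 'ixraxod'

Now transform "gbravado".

laxsxoyd

The rule is to shift every letter 3 places backward in the alphabet (wrapping around), then reverse the string.
For "gbravado", step one produces "dyoxsxal"; step two turns that into "laxsxoyd".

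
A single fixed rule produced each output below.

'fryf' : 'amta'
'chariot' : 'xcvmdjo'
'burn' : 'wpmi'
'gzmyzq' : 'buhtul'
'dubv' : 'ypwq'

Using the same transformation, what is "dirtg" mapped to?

Rule — shift every letter 5 places backward in the alphabet (wrapping around).
For "dirtg" the result is "ydmob".

ydmob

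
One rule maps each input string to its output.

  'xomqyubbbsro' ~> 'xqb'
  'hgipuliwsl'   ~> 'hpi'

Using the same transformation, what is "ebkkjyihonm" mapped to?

The transformation: delete the last 3 characters, then keep one character in every 3, starting at position 1 (positions 1st, 4th, 7th, ...).
For "ebkkjyihonm", step one produces "ebkkjyih"; step two turns that into "eki".

eki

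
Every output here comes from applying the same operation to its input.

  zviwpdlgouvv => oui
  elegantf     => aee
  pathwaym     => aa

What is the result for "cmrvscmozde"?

The transformation: move the first 3 characters to the end (rotate left by 3), then keep only the vowels.
Doing the same to "cmrvscmozde": "oe".

oe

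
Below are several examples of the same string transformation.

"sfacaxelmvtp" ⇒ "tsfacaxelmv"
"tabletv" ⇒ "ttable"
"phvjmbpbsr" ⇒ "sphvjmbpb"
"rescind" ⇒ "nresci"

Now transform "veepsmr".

The rule is to delete the last character, then move the last character to the front.
On "veepsmr": the first step gives "veepsm", and the second then gives "mveeps".

mveeps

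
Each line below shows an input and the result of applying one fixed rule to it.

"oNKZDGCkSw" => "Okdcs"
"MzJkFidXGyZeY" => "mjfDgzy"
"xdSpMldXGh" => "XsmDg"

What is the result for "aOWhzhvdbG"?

What's happening: flip the case of every letter, then keep every other character starting from the first (positions 1st, 3rd, 5th, ...).
On "aOWhzhvdbG": the first step gives "AowHZHVDBg", and the second then gives "AwZVB".
(Check on "xdSpMldXGh": → "XDsPmLDxgH" → "XsmDg" ✓)

AwZVB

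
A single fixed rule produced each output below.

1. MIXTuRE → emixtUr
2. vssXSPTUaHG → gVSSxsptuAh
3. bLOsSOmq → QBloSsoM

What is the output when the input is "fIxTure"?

EFiXtUR

The transformation: flip the case of every letter, then move the last character to the front.
Starting from "fIxTure": after the first operation, "FiXtURE"; after the second, "EFiXtUR".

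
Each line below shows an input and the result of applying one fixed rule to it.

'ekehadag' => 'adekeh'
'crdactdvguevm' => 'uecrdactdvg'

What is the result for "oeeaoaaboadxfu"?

dxoeeaoaaboa

Each output is the input with this applied: delete the last 2 characters, then move the last 2 characters to the front (rotate right by 2).
Starting from "oeeaoaaboadxfu": after the first operation, "oeeaoaaboadx"; after the second, "dxoeeaoaaboa".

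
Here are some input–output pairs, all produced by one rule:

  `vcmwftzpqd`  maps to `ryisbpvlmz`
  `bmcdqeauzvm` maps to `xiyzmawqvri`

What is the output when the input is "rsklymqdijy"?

noghuimzefu

What's happening: shift every letter 4 places backward in the alphabet (wrapping around).
"rsklymqdijy" → "noghuimzefu".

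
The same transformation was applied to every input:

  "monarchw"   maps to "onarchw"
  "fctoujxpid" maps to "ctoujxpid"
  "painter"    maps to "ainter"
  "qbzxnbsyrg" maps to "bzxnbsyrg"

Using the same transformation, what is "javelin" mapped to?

avelin

The pattern: delete the first character.
For "javelin" the result is "avelin".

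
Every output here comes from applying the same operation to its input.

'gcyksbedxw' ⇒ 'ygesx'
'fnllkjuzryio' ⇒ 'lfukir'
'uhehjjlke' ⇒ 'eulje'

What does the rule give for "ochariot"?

In each case the input is transformed by: keep every other character starting from the first (positions 1st, 3rd, 5th, ...), then swap each adjacent pair of characters (1↔2, 3↔4, ...).
On "ochariot": the first step gives "ohro", and the second then gives "hoor".

hoor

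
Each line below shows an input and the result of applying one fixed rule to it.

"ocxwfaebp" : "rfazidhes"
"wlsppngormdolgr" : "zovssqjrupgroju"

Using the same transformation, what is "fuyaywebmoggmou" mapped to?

In each case the input is transformed by: shift every letter 3 places forward in the alphabet (wrapping around).
"fuyaywebmoggmou" → "ixbdbzheprjjprx".

ixbdbzheprjjprx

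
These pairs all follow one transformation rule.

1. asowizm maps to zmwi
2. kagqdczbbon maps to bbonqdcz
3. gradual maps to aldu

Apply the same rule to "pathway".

The transformation: delete the first 3 characters, then swap the front and back halves of the string.
On "pathway" that produces "ayhw".

ayhw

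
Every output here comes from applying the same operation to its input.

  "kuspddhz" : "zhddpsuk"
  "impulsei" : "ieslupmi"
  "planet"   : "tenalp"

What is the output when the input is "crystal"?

Looking at the pairs, the operation is to reverse the string.
For "crystal" the result is "latsyrc".

latsyrc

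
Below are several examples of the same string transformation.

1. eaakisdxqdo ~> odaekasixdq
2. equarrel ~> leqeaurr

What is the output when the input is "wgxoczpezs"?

Looking at the pairs, the operation is to move the last 2 characters to the front (rotate right by 2), then swap each adjacent pair of characters (1↔2, 3↔4, ...).
For "wgxoczpezs", step one produces "zswgxoczpe"; step two turns that into "szgwoxzcep".

szgwoxzcep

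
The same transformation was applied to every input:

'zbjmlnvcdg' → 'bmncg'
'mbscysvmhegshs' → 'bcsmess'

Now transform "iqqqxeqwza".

The pattern: keep every other character starting from the second (positions 2nd, 4th, 6th, ...).
"iqqqxeqwza" → "qqewa".

qqewa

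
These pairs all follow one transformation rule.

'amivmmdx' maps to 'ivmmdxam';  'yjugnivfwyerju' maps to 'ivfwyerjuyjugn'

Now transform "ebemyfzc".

emyfzceb

The rule is to swap the front and back halves of the string, then move the last 2 characters to the front (rotate right by 2).
On "ebemyfzc": the first step gives "yfzcebem", and the second then gives "emyfzceb".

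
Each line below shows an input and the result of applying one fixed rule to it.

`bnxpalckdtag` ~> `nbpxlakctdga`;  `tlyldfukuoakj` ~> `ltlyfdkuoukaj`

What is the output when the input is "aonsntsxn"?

Rule — swap each adjacent pair of characters (1↔2, 3↔4, ...).
For "aonsntsxn" the result is "oasntnxsn".

oasntnxsn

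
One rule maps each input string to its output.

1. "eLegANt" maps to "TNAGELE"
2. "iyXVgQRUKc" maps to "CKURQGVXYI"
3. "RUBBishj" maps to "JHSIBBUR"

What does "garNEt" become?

Each output is the input with this applied: reverse the string, then convert every letter to uppercase.
Working it through for "garNEt": intermediate "tENrag", final "TENRAG".

TENRAG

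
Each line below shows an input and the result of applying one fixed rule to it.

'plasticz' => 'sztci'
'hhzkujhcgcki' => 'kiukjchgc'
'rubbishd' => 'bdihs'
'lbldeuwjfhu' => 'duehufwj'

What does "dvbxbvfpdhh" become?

The transformation: delete the first 3 characters, then take characters alternately from the front and the back (1st, last, 2nd, 2nd-last, ...).
On "dvbxbvfpdhh": the first step gives "xbvfpdhh", and the second then gives "xhbhvdfp".
(Check on "plasticz": → "sticz" → "sztci" ✓)

xhbhvdfp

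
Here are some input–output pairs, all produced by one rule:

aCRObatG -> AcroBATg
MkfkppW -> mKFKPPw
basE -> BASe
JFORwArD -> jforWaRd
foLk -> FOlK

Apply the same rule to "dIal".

What's happening: flip the case of every letter.
For "dIal" the result is "DiAL".

DiAL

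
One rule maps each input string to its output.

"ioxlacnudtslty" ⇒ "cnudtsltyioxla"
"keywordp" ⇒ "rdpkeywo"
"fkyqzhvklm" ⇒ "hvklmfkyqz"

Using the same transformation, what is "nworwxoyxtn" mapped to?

xoyxtnnworw

The rule is to move the first 3 characters to the end (rotate left by 3), then move the first 2 characters to the end (rotate left by 2).
Working it through for "nworwxoyxtn": intermediate "rwxoyxtnnwo", final "xoyxtnnworw".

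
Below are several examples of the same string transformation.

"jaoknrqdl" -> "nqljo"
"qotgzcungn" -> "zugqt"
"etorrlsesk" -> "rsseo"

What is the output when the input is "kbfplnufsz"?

Rule — keep every other character starting from the first (positions 1st, 3rd, 5th, ...), then move the last 3 characters to the front (rotate right by 3).
Starting from "kbfplnufsz": after the first operation, "kflus"; after the second, "luskf".

luskf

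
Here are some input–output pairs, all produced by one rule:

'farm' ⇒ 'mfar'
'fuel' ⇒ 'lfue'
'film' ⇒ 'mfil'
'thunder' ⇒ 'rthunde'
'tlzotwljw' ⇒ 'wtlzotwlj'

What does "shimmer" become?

rshimme

The rule is to move the last character to the front.
On "shimmer" that produces "rshimme".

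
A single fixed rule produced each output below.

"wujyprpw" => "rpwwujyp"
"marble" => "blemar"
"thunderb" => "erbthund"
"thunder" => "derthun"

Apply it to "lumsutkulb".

ulblumsutk

Each output is the input with this applied: move the last 3 characters to the front (rotate right by 3).
Applying that to "lumsutkulb" gives "ulblumsutk".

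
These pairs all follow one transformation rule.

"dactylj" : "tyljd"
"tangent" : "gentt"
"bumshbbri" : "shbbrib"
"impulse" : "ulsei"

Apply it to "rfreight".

Looking at the pairs, the operation is to move the first 3 characters to the end (rotate left by 3), then delete the last 2 characters.
On "rfreight" that produces "eightr".

eightr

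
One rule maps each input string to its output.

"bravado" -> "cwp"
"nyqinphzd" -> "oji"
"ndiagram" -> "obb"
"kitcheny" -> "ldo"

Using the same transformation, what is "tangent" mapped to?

Each output is the input with this applied: shift every letter 1 place forward in the alphabet (wrapping around), then keep one character in every 3, starting at position 1 (positions 1st, 4th, 7th, ...).
For "tangent" the result is "uhu".

uhu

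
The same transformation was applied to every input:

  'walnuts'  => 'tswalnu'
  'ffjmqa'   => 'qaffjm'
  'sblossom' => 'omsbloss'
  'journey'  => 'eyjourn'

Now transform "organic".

What's happening: move the last 2 characters to the front (rotate right by 2).
For "organic" the result is "icorgan".

icorgan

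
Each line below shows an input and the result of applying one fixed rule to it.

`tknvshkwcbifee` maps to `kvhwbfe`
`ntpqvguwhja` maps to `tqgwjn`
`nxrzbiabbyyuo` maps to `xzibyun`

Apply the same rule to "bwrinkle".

The pattern: move the first character to the end, then keep every other character starting from the first (positions 1st, 3rd, 5th, ...).
Working it through for "bwrinkle": intermediate "wrinkleb", final "wike".

wike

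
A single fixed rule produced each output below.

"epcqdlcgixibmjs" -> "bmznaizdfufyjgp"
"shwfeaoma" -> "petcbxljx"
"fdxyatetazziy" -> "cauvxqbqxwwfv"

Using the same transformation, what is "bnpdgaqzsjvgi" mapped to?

The rule is to shift every letter 3 places backward in the alphabet (wrapping around).
Doing the same to "bnpdgaqzsjvgi": "ykmadxnwpgsdf".

ykmadxnwpgsdf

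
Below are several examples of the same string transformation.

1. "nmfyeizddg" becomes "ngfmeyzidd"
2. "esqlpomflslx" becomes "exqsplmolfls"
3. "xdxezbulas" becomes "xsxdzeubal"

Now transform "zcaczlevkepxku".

zuaczcelkvpekx

The pattern: move the last character to the front, then swap each adjacent pair of characters (1↔2, 3↔4, ...).
Applying both steps to "zcaczlevkepxku": "uzcaczlevkepxk", then "zuaczcelkvpekx".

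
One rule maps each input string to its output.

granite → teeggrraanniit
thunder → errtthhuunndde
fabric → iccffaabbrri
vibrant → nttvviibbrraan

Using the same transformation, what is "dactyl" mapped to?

yllddaacctty

Looking at the pairs, the operation is to double every character, then move the last 3 characters to the front (rotate right by 3).
For "dactyl", step one produces "ddaaccttyyll"; step two turns that into "yllddaacctty".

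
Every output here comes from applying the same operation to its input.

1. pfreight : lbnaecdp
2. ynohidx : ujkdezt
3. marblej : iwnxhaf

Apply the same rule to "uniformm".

qjebknii

What's happening: shift every letter 4 places backward in the alphabet (wrapping around).
"uniformm" → "qjebknii".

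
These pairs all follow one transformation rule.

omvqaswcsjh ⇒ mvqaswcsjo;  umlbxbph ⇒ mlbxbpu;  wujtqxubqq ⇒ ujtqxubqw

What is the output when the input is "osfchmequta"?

sfchmequto

In each case the input is transformed by: delete the last character, then move the first character to the end.
For "osfchmequta", step one produces "osfchmequt"; step two turns that into "sfchmequto".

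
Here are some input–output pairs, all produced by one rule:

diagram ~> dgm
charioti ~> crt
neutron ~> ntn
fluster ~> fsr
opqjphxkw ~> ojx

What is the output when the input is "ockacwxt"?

oax

In each case the input is transformed by: keep one character in every 3, starting at position 1 (positions 1st, 4th, 7th, ...).
Doing the same to "ockacwxt": "oax".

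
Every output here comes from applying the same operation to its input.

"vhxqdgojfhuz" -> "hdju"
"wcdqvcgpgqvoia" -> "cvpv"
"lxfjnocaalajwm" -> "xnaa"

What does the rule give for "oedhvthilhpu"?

The rule is to delete the last character, then keep one character in every 3, starting at position 2 (positions 2nd, 5th, 8th, ...).
Starting from "oedhvthilhpu": after the first operation, "oedhvthilhp"; after the second, "evip".

evip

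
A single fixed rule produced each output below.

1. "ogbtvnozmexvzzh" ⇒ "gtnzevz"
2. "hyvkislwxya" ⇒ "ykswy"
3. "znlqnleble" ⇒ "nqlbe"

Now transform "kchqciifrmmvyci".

cqifmvc

What's happening: keep every other character starting from the second (positions 2nd, 4th, 6th, ...).
On "kchqciifrmmvyci" that produces "cqifmvc".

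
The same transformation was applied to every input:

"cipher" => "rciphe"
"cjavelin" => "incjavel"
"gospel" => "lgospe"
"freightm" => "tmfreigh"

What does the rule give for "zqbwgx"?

The pattern: swap the front and back halves of the string, then move the first 2 characters to the end (rotate left by 2).
Starting from "zqbwgx": after the first operation, "wgxzqb"; after the second, "xzqbwg".

xzqbwg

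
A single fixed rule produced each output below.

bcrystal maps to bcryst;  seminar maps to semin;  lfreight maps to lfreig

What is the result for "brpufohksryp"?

brpufohksr

Rule — delete the last 2 characters.
Doing the same to "brpufohksryp": "brpufohksr".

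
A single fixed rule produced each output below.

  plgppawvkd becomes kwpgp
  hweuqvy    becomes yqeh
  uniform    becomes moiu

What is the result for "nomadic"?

cdmn

The rule is to keep every other character starting from the first (positions 1st, 3rd, 5th, ...), then reverse the string.
For "nomadic", step one produces "nmdc"; step two turns that into "cdmn".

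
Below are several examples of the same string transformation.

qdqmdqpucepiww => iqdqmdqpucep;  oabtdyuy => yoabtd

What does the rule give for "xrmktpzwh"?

zxrmktp

The transformation: delete the last 2 characters, then move the last character to the front.
Applying both steps to "xrmktpzwh": "xrmktpz", then "zxrmktp".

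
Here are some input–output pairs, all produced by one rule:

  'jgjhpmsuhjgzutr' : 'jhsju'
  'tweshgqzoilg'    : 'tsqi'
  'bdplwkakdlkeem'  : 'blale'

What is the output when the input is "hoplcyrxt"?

hlr

The pattern: keep one character in every 3, starting at position 1 (positions 1st, 4th, 7th, ...).
Applying that to "hoplcyrxt" gives "hlr".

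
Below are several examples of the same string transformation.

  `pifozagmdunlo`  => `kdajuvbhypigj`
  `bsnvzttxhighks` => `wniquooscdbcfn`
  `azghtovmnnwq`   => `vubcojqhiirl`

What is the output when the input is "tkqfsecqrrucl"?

What's happening: shift every letter 5 places backward in the alphabet (wrapping around).
Applying that to "tkqfsecqrrucl" gives "oflanzxlmmpxg".

oflanzxlmmpxg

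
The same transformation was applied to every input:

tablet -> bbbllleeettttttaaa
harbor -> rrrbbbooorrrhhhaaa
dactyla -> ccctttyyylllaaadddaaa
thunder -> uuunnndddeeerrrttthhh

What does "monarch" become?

In each case the input is transformed by: move the first 2 characters to the end (rotate left by 2), then repeat every character 3 times.
Working it through for "monarch": intermediate "narchmo", final "nnnaaarrrccchhhmmmooo".

nnnaaarrrccchhhmmmooo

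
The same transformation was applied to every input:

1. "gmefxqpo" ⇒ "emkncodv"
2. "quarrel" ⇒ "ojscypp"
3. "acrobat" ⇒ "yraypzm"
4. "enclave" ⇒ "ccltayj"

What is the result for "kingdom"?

ikgmlbe

The rule is to take characters alternately from the front and the back (1st, last, 2nd, 2nd-last, ...), then shift every letter 2 places backward in the alphabet (wrapping around).
Working it through for "kingdom": intermediate "kmiondg", final "ikgmlbe".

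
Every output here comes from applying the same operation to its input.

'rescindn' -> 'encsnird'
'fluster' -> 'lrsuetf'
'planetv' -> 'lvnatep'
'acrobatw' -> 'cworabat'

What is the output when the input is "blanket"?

The pattern: swap the first and last characters, then swap each adjacent pair of characters (1↔2, 3↔4, ...).
Applying both steps to "blanket": "tlankeb", then "ltnaekb".

ltnaekb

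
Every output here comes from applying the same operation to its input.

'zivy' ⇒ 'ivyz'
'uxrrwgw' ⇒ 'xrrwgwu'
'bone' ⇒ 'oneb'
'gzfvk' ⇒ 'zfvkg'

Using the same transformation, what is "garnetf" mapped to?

Looking at the pairs, the operation is to move the first character to the end.
"garnetf" → "arnetfg".

arnetfg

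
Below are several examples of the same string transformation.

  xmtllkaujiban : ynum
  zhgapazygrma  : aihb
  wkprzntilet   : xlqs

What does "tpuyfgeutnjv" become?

uqvz

The pattern: shift every letter 1 place forward in the alphabet (wrapping around), then keep only the first 4 characters.
Applying both steps to "tpuyfgeutnjv": "uqvzghfvuokw", then "uqvz".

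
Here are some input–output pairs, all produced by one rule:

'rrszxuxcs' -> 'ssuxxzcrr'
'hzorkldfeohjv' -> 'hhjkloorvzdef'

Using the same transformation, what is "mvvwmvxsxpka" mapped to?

mpsvvvwxxakm

Each output is the input with this applied: sort the characters into alphabetical order, then move the first 3 characters to the end (rotate left by 3).
Applying both steps to "mvvwmvxsxpka": "akmmpsvvvwxx", then "mpsvvvwxxakm".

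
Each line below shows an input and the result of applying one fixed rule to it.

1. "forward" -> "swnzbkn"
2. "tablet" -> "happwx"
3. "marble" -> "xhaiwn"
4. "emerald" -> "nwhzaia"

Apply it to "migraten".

Each output is the input with this applied: move the first 3 characters to the end (rotate left by 3), then shift every letter 4 places backward in the alphabet (wrapping around).
On "migraten": the first step gives "ratenmig", and the second then gives "nwpajiec".
(Check on "marble": → "blemar" → "xhaiwn" ✓)

nwpajiec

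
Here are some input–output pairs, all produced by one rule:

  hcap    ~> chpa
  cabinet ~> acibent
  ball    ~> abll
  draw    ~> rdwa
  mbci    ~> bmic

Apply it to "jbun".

The pattern: swap each adjacent pair of characters (1↔2, 3↔4, ...).
For "jbun" the result is "bjnu".

bjnu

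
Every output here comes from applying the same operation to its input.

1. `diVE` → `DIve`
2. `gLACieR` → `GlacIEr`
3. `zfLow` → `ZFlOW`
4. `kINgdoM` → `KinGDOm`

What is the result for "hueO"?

HUEo

What's happening: flip the case of every letter.
On "hueO" that produces "HUEo".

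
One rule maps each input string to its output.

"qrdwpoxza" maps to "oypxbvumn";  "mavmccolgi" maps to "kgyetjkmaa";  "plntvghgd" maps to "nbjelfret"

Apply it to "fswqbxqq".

What's happening: take characters alternately from the front and the back (1st, last, 2nd, 2nd-last, ...), then shift every letter 2 places backward in the alphabet (wrapping around).
Applying both steps to "fswqbxqq": "fqsqwxqb", then "doqouvoz".

doqouvoz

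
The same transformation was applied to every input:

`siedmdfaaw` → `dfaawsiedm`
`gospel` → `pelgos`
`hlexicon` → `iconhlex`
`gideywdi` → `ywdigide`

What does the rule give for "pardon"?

donpar

The pattern: swap the front and back halves of the string.
Applying that to "pardon" gives "donpar".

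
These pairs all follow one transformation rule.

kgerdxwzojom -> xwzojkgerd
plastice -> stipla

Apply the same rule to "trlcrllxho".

rllxtrlc

The pattern: delete the last 2 characters, then swap the front and back halves of the string.
Starting from "trlcrllxho": after the first operation, "trlcrllx"; after the second, "rllxtrlc".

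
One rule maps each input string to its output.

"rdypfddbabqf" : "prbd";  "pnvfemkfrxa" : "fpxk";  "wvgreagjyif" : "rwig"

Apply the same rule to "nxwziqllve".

Rule — keep one character in every 3, starting at position 1 (positions 1st, 4th, 7th, ...), then swap each adjacent pair of characters (1↔2, 3↔4, ...).
Applying both steps to "nxwziqllve": "nzle", then "znel".

znel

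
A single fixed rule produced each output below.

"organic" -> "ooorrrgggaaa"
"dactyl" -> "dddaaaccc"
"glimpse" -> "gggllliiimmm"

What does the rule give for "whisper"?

wwwhhhiiisss

In each case the input is transformed by: delete the last 3 characters, then repeat every character 3 times.
"whisper" → "whis" → "wwwhhhiiisss".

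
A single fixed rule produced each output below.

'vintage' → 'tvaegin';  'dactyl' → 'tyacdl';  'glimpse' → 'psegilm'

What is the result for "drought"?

Each output is the input with this applied: sort the characters into alphabetical order, then move the last 2 characters to the front (rotate right by 2).
On "drought": the first step gives "dghortu", and the second then gives "tudghor".

tudghor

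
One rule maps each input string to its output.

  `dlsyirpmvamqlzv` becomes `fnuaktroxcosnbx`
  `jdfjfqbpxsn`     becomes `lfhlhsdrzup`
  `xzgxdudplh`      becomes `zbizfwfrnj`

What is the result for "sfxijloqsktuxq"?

uhzklnqsumvwzs

The pattern: shift every letter 2 places forward in the alphabet (wrapping around).
Doing the same to "sfxijloqsktuxq": "uhzklnqsumvwzs".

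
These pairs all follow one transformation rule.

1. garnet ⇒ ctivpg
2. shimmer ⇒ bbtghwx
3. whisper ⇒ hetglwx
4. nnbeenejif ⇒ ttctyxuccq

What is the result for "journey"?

gctnydj

Looking at the pairs, the operation is to shift every letter 11 places backward in the alphabet (wrapping around), then move the first 3 characters to the end (rotate left by 3).
On "journey": the first step gives "ydjgctn", and the second then gives "gctnydj".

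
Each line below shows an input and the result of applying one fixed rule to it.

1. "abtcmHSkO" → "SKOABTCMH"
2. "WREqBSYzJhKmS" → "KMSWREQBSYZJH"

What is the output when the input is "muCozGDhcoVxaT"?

XATMUCOZGDHCOV

In each case the input is transformed by: move the last 3 characters to the front (rotate right by 3), then convert every letter to uppercase.
On "muCozGDhcoVxaT": the first step gives "xaTmuCozGDhcoV", and the second then gives "XATMUCOZGDHCOV".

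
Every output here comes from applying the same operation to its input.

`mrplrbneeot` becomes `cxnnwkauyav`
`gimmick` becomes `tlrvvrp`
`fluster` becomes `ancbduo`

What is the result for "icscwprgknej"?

What's happening: reverse the string, then shift every letter 9 places forward in the alphabet (wrapping around).
On "icscwprgknej" that produces "snwtpayflblr".

snwtpayflblr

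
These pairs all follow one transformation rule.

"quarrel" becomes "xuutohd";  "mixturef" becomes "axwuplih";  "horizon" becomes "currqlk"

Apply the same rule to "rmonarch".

Rule — sort the characters into reverse alphabetical order, then shift every letter 3 places forward in the alphabet (wrapping around).
For "rmonarch", step one produces "rronmhca"; step two turns that into "uurqpkfd".
(Check on "mixturef": → "xutrmife" → "axwuplih" ✓)

uurqpkfd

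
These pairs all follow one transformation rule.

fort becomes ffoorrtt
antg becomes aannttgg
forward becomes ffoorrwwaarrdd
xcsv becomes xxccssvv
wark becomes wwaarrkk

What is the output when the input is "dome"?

The rule is to double every character.
So "dome" becomes "ddoommee".

ddoommee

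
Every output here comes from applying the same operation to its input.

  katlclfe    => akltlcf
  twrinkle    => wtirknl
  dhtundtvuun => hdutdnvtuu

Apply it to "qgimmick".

gqmiimc

Rule — delete the last character, then swap each adjacent pair of characters (1↔2, 3↔4, ...).
"qgimmick" → "qgimmic" → "gqmiimc".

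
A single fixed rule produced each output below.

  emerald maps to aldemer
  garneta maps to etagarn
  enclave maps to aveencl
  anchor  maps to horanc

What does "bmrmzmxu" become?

mxubmrmz

In each case the input is transformed by: move the last 3 characters to the front (rotate right by 3).
So "bmrmzmxu" becomes "mxubmrmz".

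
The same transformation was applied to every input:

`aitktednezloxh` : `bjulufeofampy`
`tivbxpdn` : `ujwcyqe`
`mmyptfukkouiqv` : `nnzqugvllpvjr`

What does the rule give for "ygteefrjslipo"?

The rule is to shift every letter 1 place forward in the alphabet (wrapping around), then delete the last character.
For "ygteefrjslipo" the result is "zhuffgsktmjq".

zhuffgsktmjq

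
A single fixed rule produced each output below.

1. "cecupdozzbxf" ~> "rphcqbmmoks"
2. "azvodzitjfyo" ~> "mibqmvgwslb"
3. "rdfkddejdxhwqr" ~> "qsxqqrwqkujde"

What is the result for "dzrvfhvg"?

meisuit

The pattern: shift every letter 13 places forward in the alphabet (wrapping around) — i.e. ROT13, then delete the first character.
Working it through for "dzrvfhvg": intermediate "qmeisuit", final "meisuit".
(Check on "azvodzitjfyo": → "nmibqmvgwslb" → "mibqmvgwslb" ✓)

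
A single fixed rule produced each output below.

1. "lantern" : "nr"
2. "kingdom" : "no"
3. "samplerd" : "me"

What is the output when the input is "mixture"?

xr

The rule is to keep one character in every 3, starting at position 3 (positions 3rd, 6th, 9th, ...).
So "mixture" becomes "xr".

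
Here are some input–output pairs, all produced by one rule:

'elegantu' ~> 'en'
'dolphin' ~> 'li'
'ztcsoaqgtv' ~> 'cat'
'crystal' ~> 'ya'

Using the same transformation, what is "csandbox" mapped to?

ab

The transformation: keep one character in every 3, starting at position 3 (positions 3rd, 6th, 9th, ...).
Doing the same to "csandbox": "ab".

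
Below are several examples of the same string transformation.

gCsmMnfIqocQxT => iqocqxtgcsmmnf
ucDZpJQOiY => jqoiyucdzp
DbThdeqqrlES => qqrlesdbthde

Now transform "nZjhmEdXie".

The rule is to swap the front and back halves of the string, then convert every letter to lowercase.
On "nZjhmEdXie": the first step gives "EdXienZjhm", and the second then gives "edxienzjhm".

edxienzjhm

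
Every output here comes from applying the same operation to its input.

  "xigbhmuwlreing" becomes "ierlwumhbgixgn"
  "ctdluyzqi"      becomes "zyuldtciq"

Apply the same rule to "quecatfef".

Looking at the pairs, the operation is to reverse the string, then move the first 2 characters to the end (rotate left by 2).
"quecatfef" → "feftaceuq" → "ftaceuqfe".
(Check on "xigbhmuwlreing": → "gnierlwumhbgix" → "ierlwumhbgixgn" ✓)

ftaceuqfe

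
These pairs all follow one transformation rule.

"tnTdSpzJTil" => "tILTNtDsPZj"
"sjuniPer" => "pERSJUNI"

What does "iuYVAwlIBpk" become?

Rule — move the last 3 characters to the front (rotate right by 3), then flip the case of every letter.
Starting from "iuYVAwlIBpk": after the first operation, "BpkiuYVAwlI"; after the second, "bPKIUyvaWLi".

bPKIUyvaWLi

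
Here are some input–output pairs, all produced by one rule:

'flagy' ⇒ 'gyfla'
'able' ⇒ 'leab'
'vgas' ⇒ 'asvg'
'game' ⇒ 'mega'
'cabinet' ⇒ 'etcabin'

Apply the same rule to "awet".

etaw

The pattern: move the last 2 characters to the front (rotate right by 2).
"awet" → "etaw".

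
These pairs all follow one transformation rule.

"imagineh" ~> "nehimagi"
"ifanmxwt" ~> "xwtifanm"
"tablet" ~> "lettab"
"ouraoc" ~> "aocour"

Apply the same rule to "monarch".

rchmona

In each case the input is transformed by: move the last 3 characters to the front (rotate right by 3).
On "monarch" that produces "rchmona".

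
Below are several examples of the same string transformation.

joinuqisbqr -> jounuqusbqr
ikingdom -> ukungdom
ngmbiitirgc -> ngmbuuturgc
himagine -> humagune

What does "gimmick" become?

gummuck

Looking at the pairs, the operation is to replace every "i" with "u".
So "gimmick" becomes "gummuck".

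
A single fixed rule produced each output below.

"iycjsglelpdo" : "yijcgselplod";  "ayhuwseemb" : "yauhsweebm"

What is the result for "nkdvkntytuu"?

knvdnkytutu

The transformation: swap each adjacent pair of characters (1↔2, 3↔4, ...).
So "nkdvkntytuu" becomes "knvdnkytutu".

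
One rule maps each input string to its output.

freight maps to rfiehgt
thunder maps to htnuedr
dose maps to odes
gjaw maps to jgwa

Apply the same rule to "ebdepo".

Each output is the input with this applied: swap each adjacent pair of characters (1↔2, 3↔4, ...).
For "ebdepo" the result is "beedop".

beedop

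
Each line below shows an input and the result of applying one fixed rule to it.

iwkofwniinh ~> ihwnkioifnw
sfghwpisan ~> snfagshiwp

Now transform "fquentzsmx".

Looking at the pairs, the operation is to take characters alternately from the front and the back (1st, last, 2nd, 2nd-last, ...).
On "fquentzsmx" that produces "fxqmuseznt".

fxqmuseznt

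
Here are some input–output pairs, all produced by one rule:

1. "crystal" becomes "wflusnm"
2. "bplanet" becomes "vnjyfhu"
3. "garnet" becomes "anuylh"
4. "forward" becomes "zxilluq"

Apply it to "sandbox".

mruihvx

Looking at the pairs, the operation is to take characters alternately from the front and the back (1st, last, 2nd, 2nd-last, ...), then shift every letter 6 places backward in the alphabet (wrapping around).
On "sandbox": the first step gives "sxaonbd", and the second then gives "mruihvx".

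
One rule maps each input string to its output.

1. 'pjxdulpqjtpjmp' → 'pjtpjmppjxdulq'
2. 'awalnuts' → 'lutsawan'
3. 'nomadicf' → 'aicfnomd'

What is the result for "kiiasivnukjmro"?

vukjmrokiiasin

Each output is the input with this applied: swap the front and back halves of the string, then swap the first and last characters.
For "kiiasivnukjmro", step one produces "nukjmrokiiasiv"; step two turns that into "vukjmrokiiasin".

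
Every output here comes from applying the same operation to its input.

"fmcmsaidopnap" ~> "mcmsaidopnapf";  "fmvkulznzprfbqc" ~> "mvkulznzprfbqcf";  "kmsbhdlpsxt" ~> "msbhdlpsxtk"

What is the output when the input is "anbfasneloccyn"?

nbfasneloccyna

The rule is to move the first character to the end.
For "anbfasneloccyn" the result is "nbfasneloccyna".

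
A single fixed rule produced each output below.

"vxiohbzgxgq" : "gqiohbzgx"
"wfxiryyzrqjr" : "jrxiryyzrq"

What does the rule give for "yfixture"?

reixtu

Each output is the input with this applied: delete the first 2 characters, then move the last 2 characters to the front (rotate right by 2).
Applying both steps to "yfixture": "ixture", then "reixtu".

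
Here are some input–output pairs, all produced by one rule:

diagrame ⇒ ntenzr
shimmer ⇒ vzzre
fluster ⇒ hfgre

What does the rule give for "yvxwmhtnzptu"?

kjzugamcgh

Rule — shift every letter 13 places forward in the alphabet (wrapping around) — i.e. ROT13, then delete the first 2 characters.
Starting from "yvxwmhtnzptu": after the first operation, "likjzugamcgh"; after the second, "kjzugamcgh".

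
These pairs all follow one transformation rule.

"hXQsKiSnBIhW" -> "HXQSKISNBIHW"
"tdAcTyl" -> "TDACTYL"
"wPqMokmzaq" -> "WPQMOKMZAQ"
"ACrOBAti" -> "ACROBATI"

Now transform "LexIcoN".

The pattern: convert every letter to uppercase.
Applying that to "LexIcoN" gives "LEXICON".

LEXICON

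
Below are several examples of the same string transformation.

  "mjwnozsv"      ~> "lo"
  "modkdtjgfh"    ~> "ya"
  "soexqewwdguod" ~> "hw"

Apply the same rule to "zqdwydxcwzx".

Each output is the input with this applied: shift every letter 7 places backward in the alphabet (wrapping around), then keep only the last 2 characters.
Working it through for "zqdwydxcwzx": intermediate "sjwprwqvpsq", final "sq".

sq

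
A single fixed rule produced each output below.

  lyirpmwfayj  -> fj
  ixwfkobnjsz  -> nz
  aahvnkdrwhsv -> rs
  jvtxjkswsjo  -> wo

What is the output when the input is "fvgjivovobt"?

Rule — keep one character in every 3, starting at position 2 (positions 2nd, 5th, 8th, ...), then delete the first 2 characters.
Starting from "fvgjivovobt": after the first operation, "vivt"; after the second, "vt".

vt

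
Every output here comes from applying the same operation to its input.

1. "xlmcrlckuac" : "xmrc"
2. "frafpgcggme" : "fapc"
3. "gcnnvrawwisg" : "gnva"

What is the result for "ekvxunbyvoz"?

The transformation: keep every other character starting from the first (positions 1st, 3rd, 5th, ...), then keep only the first 4 characters.
For "ekvxunbyvoz", step one produces "evubvz"; step two turns that into "evub".

evub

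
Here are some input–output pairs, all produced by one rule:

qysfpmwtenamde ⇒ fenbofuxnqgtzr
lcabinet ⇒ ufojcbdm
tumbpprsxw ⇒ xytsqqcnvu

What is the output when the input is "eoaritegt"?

The transformation: shift every letter 1 place forward in the alphabet (wrapping around), then reverse the string.
"eoaritegt" → "fpbsjufhu" → "uhfujsbpf".

uhfujsbpf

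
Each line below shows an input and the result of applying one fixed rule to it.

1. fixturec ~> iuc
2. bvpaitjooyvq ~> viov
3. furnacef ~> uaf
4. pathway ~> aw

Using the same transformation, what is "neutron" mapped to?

er

Each output is the input with this applied: keep one character in every 3, starting at position 2 (positions 2nd, 5th, 8th, ...).
Applying that to "neutron" gives "er".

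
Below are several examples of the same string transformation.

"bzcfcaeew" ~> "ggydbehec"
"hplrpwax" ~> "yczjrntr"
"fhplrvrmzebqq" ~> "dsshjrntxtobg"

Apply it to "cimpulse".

The rule is to shift every letter 2 places forward in the alphabet (wrapping around), then move the last 3 characters to the front (rotate right by 3).
For "cimpulse", step one produces "ekorwnug"; step two turns that into "nugekorw".

nugekorw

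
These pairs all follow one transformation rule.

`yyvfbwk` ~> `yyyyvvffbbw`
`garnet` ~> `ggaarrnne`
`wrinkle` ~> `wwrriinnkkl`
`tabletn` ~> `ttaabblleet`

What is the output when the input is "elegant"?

eelleeggaan

Looking at the pairs, the operation is to double every character, then delete the last 3 characters.
Working it through for "elegant": intermediate "eelleeggaanntt", final "eelleeggaan".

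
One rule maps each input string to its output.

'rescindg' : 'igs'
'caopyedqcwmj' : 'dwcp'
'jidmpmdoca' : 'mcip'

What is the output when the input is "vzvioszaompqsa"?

apavs

What's happening: swap the front and back halves of the string, then keep one character in every 3, starting at position 1 (positions 1st, 4th, 7th, ...).
Starting from "vzvioszaompqsa": after the first operation, "aompqsavzviosz"; after the second, "apavs".
(Check on "jidmpmdoca": → "mdocajidmp" → "mcip" ✓)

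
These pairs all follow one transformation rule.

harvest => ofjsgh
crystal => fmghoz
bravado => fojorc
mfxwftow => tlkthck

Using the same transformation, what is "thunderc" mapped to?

Looking at the pairs, the operation is to shift every letter 12 places backward in the alphabet (wrapping around), then delete the first character.
On "thunderc": the first step gives "hvibrsfq", and the second then gives "vibrsfq".

vibrsfq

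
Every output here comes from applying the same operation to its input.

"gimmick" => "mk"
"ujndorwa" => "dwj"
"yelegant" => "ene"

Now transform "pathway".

The transformation: move the first 2 characters to the end (rotate left by 2), then keep one character in every 3, starting at position 2 (positions 2nd, 5th, 8th, ...).
"pathway" → "thwaypa" → "hy".

hy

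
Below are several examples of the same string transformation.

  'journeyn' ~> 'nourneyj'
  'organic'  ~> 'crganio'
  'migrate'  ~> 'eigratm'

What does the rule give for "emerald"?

dmerale

What's happening: swap the first and last characters.
Doing the same to "emerald": "dmerale".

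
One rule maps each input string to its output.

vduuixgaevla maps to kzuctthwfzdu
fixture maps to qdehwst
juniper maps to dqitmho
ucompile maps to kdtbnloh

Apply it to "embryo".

The pattern: shift every letter 1 place backward in the alphabet (wrapping around), then move the last 2 characters to the front (rotate right by 2).
Working it through for "embryo": intermediate "dlaqxn", final "xndlaq".

xndlaq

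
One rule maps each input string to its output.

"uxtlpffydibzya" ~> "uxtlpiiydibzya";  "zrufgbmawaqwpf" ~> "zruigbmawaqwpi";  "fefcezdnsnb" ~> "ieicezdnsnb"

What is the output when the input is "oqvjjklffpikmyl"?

oqvjjkliipikmyl

The pattern: replace every "f" with "i".
Doing the same to "oqvjjklffpikmyl": "oqvjjkliipikmyl".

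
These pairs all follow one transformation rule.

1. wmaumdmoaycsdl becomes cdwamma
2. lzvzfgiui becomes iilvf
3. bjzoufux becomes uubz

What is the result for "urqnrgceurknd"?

kduqrcu

Looking at the pairs, the operation is to keep every other character starting from the first (positions 1st, 3rd, 5th, ...), then move the last 2 characters to the front (rotate right by 2).
On "urqnrgceurknd" that produces "kduqrcu".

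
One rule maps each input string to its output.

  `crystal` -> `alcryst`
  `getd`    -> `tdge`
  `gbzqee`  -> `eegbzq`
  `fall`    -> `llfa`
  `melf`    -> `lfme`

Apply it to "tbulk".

lktbu

In each case the input is transformed by: move the last 2 characters to the front (rotate right by 2).
So "tbulk" becomes "lktbu".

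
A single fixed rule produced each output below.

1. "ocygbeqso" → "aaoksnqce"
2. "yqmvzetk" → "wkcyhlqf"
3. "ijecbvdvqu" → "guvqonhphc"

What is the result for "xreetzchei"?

ujdqqflotq

The rule is to move the last character to the front, then shift every letter 12 places forward in the alphabet (wrapping around).
Working it through for "xreetzchei": intermediate "ixreetzche", final "ujdqqflotq".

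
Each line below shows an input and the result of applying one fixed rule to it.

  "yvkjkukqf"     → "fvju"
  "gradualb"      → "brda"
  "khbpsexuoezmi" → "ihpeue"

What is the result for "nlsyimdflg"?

glymf

What's happening: move the last 2 characters to the front (rotate right by 2), then keep every other character starting from the second (positions 2nd, 4th, 6th, ...).
So "nlsyimdflg" becomes "glymf".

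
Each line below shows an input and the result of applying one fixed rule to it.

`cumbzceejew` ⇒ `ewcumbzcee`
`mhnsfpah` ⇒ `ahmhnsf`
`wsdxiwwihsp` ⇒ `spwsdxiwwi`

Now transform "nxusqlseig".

ignxusqls

Each output is the input with this applied: move the last 2 characters to the front (rotate right by 2), then delete the last character.
Starting from "nxusqlseig": after the first operation, "ignxusqlse"; after the second, "ignxusqls".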